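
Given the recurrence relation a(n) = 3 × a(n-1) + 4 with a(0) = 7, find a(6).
Computing step by step:
a(0) = 7
a(1) = 3 × 7 + 4 = 25
a(2) = 3 × 25 + 4 = 79
a(3) = 3 × 79 + 4 = 241
a(4) = 3 × 241 + 4 = 727
a(5) = 3 × 727 + 4 = 2185
a(6) = 3 × 2185 + 4 = 6559

6559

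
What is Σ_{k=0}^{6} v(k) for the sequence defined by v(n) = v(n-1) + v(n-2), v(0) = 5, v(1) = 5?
Computing the sequence terms: 5, 5, 10, 15, 25, 40, 65
Adding these values together:

165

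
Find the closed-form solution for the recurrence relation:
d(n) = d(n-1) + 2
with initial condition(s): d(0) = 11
Recurrence: d(n) = d(n-1) + 2, initial: d(0) = 11.
Each step adds 2, so d(n) = d(0) + 2n = 2n + 11.

d(n) = 2n + 11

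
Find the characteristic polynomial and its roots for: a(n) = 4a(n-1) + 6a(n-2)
Substitute a(n) = rⁿ and divide through by rⁿ⁻²: r² - 4r - 6 = 0
Discriminant: 4² + 4·6 = 40, not a perfect square, so by the quadratic formula r = (4 ± √40)/2.
General solution: a(n) = A·r₁ⁿ + B·r₂ⁿ where r₁,r₂ = (4 ± √40)/2

Characteristic: r² - 4r - 6 = 0, Roots: r = (4 ± √40)/2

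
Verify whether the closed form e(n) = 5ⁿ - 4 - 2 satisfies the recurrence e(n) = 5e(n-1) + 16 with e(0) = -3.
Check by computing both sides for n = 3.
From the recurrence with e(0) = -3:
  e(0) = -3, e(1) = 1, e(2) = 21, e(3) = 121
  so the recurrence gives e(3) = 121.
From the proposed closed form e(n) = 5ⁿ - 4 - 2:
  e(3) = 119.
The recurrence gives 121 but the closed form gives 119, so the closed form does not satisfy the recurrence.

No, the closed form is incorrect.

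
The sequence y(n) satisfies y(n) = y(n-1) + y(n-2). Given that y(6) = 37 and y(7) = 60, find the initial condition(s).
Work backwards using y(k) = y(k+2) - y(k+1):
y(5) = y(7) - y(6) = 60 - 37 = 23
y(4) = y(6) - y(5) = 37 - 23 = 14
y(3) = y(5) - y(4) = 23 - 14 = 9
y(2) = y(4) - y(3) = 14 - 9 = 5
y(1) = y(3) - y(2) = 9 - 5 = 4
y(0) = y(2) - y(1) = 5 - 4 = 1

y(0) = 1, y(1) = 4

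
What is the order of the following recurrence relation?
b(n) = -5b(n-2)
The order is the largest lag k for which b(n-k) appears. Here the deepest term is b(n-2), so the order is 2.

Order 2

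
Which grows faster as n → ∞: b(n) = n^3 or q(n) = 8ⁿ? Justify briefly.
Comparing growth rates:
Growth-rate hierarchy: log n ≺ any polynomial ≺ any exponential cⁿ (c>1) ≺ n! ≺ nⁿ.
exponential base 8 dominates polynomial degree 3 asymptotically.

q(n) grows faster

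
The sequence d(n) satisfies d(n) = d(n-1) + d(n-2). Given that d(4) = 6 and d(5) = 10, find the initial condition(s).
Work backwards using d(k) = d(k+2) - d(k+1):
d(3) = d(5) - d(4) = 10 - 6 = 4
d(2) = d(4) - d(3) = 6 - 4 = 2
d(1) = d(3) - d(2) = 4 - 2 = 2
d(0) = d(2) - d(1) = 2 - 2 = 0

d(0) = 0, d(1) = 2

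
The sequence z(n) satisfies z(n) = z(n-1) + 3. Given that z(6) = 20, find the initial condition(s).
z(6) = z(0) + 6·3, so z(0) = 20 - 18 = 2.

z(0) = 2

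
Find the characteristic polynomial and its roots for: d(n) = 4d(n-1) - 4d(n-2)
Substitute d(n) = rⁿ and divide through by rⁿ⁻²: r² - 4r + 4 = 0
Factor: (r - 2)² = 0, so r = 2 (double root).
General solution: d(n) = (A + Bn)·2ⁿ

Characteristic: r² - 4r + 4 = 0, Roots: r = 2 (double root)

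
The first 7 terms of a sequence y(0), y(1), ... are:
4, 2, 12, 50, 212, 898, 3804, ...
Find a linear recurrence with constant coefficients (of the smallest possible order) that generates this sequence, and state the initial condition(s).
Look for the lowest-order linear relation among consecutive terms.
Observation: y(n) - 4·y(n-1) - (1)·y(n-2) = 0 holds for the shown terms, and no order-1 relation y(n) = α·y(n-1) + β fits.
Check at n=3: 4·12 + (1)·2 = 50. ✓

y(n) = 4y(n-1) + y(n-2), y(0) = 4, y(1) = 2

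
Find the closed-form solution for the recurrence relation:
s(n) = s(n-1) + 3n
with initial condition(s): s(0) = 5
Recurrence: s(n) = s(n-1) + 3n, initial: s(0) = 5.
Telescoping: s(n) = s(0) + 3·Σᵢ₌₁ⁿ i = 5 + 3·n(n+1)/2.

s(n) = 3·n(n+1)/2 + 5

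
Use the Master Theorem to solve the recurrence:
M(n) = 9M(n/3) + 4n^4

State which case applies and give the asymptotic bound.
Master Theorem template: M(n) = a·M(n/b) + f(n).
Here: a=9, b=3, f(n)=4n^4
Compute log_b(a) = log_3(9) = 2.
f(n) = 4n^4 = Ω(n^(2+ε)) with ε = 2, and the regularity condition holds (a·f(n/b) = (a/b^4)·f(n) with a/b^4 = 3^-2 < 1). Case 3: M(n) = Θ(f(n)) = Θ(n^4).

Case 3: M(n) = Θ(n^4)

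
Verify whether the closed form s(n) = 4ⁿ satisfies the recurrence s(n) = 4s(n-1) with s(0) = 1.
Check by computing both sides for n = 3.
From the recurrence with s(0) = 1:
  s(0) = 1, s(1) = 4, s(2) = 16, s(3) = 64
  so the recurrence gives s(3) = 64.
From the proposed closed form s(n) = 4ⁿ:
  s(3) = 64.
Both sides give 64 at n = 3, and the initial condition(s) match, so the closed form is consistent.

Yes, the closed form is correct.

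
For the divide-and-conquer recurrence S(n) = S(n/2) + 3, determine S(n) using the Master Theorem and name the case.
Master Theorem template: S(n) = a·S(n/b) + f(n).
Here: a=1, b=2, f(n)=3
Compute log_b(a) = log_2(1) = 0.
f(n) = 3 = Θ(1). Case 2: S(n) = Θ(log n).

Case 2: S(n) = Θ(log n)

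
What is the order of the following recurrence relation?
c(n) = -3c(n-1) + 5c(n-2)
The order is the largest lag k for which c(n-k) appears. Here the deepest term is c(n-2), so the order is 2.

Order 2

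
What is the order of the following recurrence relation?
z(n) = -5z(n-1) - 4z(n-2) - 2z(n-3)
The order is the largest lag k for which z(n-k) appears. Here the deepest term is z(n-3), so the order is 3.

Order 3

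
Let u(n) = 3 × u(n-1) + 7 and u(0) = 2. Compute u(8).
Computing step by step:
u(0) = 2
u(1) = 3 × 2 + 7 = 13
u(2) = 3 × 13 + 7 = 46
u(3) = 3 × 46 + 7 = 145
u(4) = 3 × 145 + 7 = 442
u(5) = 3 × 442 + 7 = 1333
u(6) = 3 × 1333 + 7 = 4006
u(7) = 3 × 4006 + 7 = 12025
u(8) = 3 × 12025 + 7 = 36082

36082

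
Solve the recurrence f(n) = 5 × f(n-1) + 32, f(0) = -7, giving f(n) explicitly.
Recurrence: f(n) = 5 × f(n-1) + 32, initial: f(0) = -7.
Try f(n) = A·5ⁿ + C. Substituting: A·5ⁿ + C = 5(A·5ⁿ⁻¹ + C) + 32 = A·5ⁿ + 5C + 32, so C = 5C + 32, giving C = -8. Then f(0) = A - 8 = -7 gives A = 1.

f(n) = 5ⁿ - 8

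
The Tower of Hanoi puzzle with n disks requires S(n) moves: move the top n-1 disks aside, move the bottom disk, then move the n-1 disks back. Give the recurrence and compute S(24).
Moving n disks = move the top n-1 disks aside (S(n-1) moves) + move the largest disk (1 move) + move the n-1 disks back on top (S(n-1) moves), so S(n) = 2S(n-1) + 1, with S(1) = 1 (a single disk takes one move).
First terms: 1, 3, 7, 15, 31, 63, … — each is one less than a power of 2. Indeed S(n) + 1 = 2(S(n-1) + 1) with S(1) + 1 = 2, so S(n) + 1 = 2ⁿ and S(n) = 2ⁿ - 1.
Hence S(24) = 2^24 - 1 = 16777216 - 1 = 16777215.

S(n) = 2S(n-1) + 1, S(1) = 1; S(24) = 16777215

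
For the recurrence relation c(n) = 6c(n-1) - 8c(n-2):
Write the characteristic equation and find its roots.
Substitute c(n) = rⁿ and divide through by rⁿ⁻²: r² - 6r + 8 = 0
Factor: (r - 2)(r - 4) = 0, so r = 2, 4.
General solution: c(n) = A·2ⁿ + B·4ⁿ

Characteristic: r² - 6r + 8 = 0, Roots: r = 2, 4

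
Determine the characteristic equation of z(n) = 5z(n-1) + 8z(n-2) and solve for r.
Substitute z(n) = rⁿ and divide through by rⁿ⁻²: r² - 5r - 8 = 0
Discriminant: 5² + 4·8 = 57, not a perfect square, so by the quadratic formula r = (5 ± √57)/2.
General solution: z(n) = A·r₁ⁿ + B·r₂ⁿ where r₁,r₂ = (5 ± √57)/2

Characteristic: r² - 5r - 8 = 0, Roots: r = (5 ± √57)/2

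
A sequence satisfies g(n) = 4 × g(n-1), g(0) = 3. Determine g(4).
Computing step by step:
g(0) = 3
g(1) = 4 × 3 = 12
g(2) = 4 × 12 = 48
g(3) = 4 × 48 = 192
g(4) = 4 × 192 = 768

768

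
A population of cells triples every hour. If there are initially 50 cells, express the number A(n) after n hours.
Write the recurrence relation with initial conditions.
Each hour multiplies the count by 3, so the count after n hours depends only on the count after n-1 hours: A(n) = 3 × A(n-1). The starting count gives A(0) = 50.
Unrolling n times gives the closed form A(n) = 50 × 3ⁿ.

A(n) = 3 × A(n-1), A(0) = 50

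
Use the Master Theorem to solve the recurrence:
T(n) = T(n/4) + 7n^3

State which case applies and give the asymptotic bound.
Master Theorem template: T(n) = a·T(n/b) + f(n).
Here: a=1, b=4, f(n)=7n^3
Compute log_b(a) = log_4(1) = 0.
f(n) = 7n^3 = Ω(n^(0+ε)) with ε = 3, and the regularity condition holds (a·f(n/b) = (a/b^3)·f(n) with a/b^3 = 4^-3 < 1). Case 3: T(n) = Θ(f(n)) = Θ(n^3).

Case 3: T(n) = Θ(n^3)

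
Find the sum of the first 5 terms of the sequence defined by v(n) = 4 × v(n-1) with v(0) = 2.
Computing the sequence terms: 2, 8, 32, 128, 512
Adding these values together:

682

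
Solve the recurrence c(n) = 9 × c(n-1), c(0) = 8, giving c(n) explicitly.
Recurrence: c(n) = 9 × c(n-1), initial: c(0) = 8.
Each term is 9 times the previous, so this is geometric with ratio 9. After n steps: c(n) = c(0)·9ⁿ = 8·9ⁿ.

c(n) = 8·9ⁿ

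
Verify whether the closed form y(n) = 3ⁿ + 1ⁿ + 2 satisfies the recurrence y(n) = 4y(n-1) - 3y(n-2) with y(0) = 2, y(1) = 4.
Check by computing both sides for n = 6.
From the recurrence with y(0) = 2, y(1) = 4:
  y(0) = 2, y(1) = 4, y(2) = 10, y(3) = 28, y(4) = 82, y(5) = 244, y(6) = 730
  so the recurrence gives y(6) = 730.
From the proposed closed form y(n) = 3ⁿ + 1ⁿ + 2:
  y(6) = 732.
The recurrence gives 730 but the closed form gives 732, so the closed form does not satisfy the recurrence.

No, the closed form is incorrect.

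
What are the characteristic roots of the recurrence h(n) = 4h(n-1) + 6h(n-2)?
Substitute h(n) = rⁿ and divide through by rⁿ⁻²: r² - 4r - 6 = 0
Discriminant: 4² + 4·6 = 40, not a perfect square, so by the quadratic formula r = (4 ± √40)/2.
General solution: h(n) = A·r₁ⁿ + B·r₂ⁿ where r₁,r₂ = (4 ± √40)/2

Characteristic: r² - 4r - 6 = 0, Roots: r = (4 ± √40)/2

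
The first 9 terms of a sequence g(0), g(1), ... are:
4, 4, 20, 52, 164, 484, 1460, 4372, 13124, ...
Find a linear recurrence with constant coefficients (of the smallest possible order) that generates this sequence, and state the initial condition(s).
Look for the lowest-order linear relation among consecutive terms.
Observation: g(n) - 2·g(n-1) - (3)·g(n-2) = 0 holds for the shown terms, and no order-1 relation g(n) = α·g(n-1) + β fits.
Check at n=3: 2·20 + (3)·4 = 52. ✓

g(n) = 2g(n-1) + 3g(n-2), g(0) = 4, g(1) = 4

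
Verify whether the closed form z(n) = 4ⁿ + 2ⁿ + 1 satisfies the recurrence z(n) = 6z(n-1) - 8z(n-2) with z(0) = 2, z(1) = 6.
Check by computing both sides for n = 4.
From the recurrence with z(0) = 2, z(1) = 6:
  z(0) = 2, z(1) = 6, z(2) = 20, z(3) = 72, z(4) = 272
  so the recurrence gives z(4) = 272.
From the proposed closed form z(n) = 4ⁿ + 2ⁿ + 1:
  z(4) = 273.
The recurrence gives 272 but the closed form gives 273, so the closed form does not satisfy the recurrence.

No, the closed form is incorrect.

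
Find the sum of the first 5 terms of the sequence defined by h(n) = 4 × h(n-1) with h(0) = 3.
Computing the sequence terms: 3, 12, 48, 192, 768
Adding these values together:

1023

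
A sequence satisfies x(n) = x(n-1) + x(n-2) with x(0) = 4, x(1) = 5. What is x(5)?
Computing the sequence terms:
4, 5, 9, 14, 23, 37

37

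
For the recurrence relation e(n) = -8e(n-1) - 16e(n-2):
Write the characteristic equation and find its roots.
Substitute e(n) = rⁿ and divide through by rⁿ⁻²: r² + 8r + 16 = 0
Factor: (r + 4)² = 0, so r = -4 (double root).
General solution: e(n) = (A + Bn)·(-4)ⁿ

Characteristic: r² + 8r + 16 = 0, Roots: r = -4 (double root)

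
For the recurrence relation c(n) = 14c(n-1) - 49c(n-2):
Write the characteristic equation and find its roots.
Substitute c(n) = rⁿ and divide through by rⁿ⁻²: r² - 14r + 49 = 0
Factor: (r - 7)² = 0, so r = 7 (double root).
General solution: c(n) = (A + Bn)·7ⁿ

Characteristic: r² - 14r + 49 = 0, Roots: r = 7 (double root)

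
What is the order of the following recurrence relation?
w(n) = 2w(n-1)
The order is the largest lag k for which w(n-k) appears. Here the deepest term is w(n-1), so the order is 1.

Order 1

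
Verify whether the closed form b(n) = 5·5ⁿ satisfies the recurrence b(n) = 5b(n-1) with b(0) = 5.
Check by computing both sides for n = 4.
From the recurrence with b(0) = 5:
  b(0) = 5, b(1) = 25, b(2) = 125, b(3) = 625, b(4) = 3125
  so the recurrence gives b(4) = 3125.
From the proposed closed form b(n) = 5·5ⁿ:
  b(4) = 3125.
Both sides give 3125 at n = 4, and the initial condition(s) match, so the closed form is consistent.

Yes, the closed form is correct.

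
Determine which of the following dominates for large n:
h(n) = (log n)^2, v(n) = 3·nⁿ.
Comparing growth rates:
Growth-rate hierarchy: log n ≺ any polynomial ≺ any exponential cⁿ (c>1) ≺ n! ≺ nⁿ.
super-exponential nⁿ dominates polylogarithmic (log n)^2 asymptotically.

v(n) grows faster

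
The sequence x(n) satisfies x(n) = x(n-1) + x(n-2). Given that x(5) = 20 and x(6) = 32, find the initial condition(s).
Work backwards using x(k) = x(k+2) - x(k+1):
x(4) = x(6) - x(5) = 32 - 20 = 12
x(3) = x(5) - x(4) = 20 - 12 = 8
x(2) = x(4) - x(3) = 12 - 8 = 4
x(1) = x(3) - x(2) = 8 - 4 = 4
x(0) = x(2) - x(1) = 4 - 4 = 0

x(0) = 0, x(1) = 4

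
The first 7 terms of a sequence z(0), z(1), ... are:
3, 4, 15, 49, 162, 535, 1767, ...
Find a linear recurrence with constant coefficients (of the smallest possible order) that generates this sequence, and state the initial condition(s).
Look for the lowest-order linear relation among consecutive terms.
Observation: z(n) - 3·z(n-1) - (1)·z(n-2) = 0 holds for the shown terms, and no order-1 relation z(n) = α·z(n-1) + β fits.
Check at n=3: 3·15 + (1)·4 = 49. ✓

z(n) = 3z(n-1) + z(n-2), z(0) = 3, z(1) = 4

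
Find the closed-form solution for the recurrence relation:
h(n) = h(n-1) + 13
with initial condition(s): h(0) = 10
Recurrence: h(n) = h(n-1) + 13, initial: h(0) = 10.
Each step adds 13, so h(n) = h(0) + 13n = 13n + 10.

h(n) = 13n + 10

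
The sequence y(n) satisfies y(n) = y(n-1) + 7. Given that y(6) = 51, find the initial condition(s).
y(6) = y(0) + 6·7, so y(0) = 51 - 42 = 9.

y(0) = 9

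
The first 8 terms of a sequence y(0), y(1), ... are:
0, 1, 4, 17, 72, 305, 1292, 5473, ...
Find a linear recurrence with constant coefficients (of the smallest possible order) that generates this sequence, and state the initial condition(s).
Look for the lowest-order linear relation among consecutive terms.
Observation: y(n) - 4·y(n-1) - (1)·y(n-2) = 0 holds for the shown terms, and no order-1 relation y(n) = α·y(n-1) + β fits.
Check at n=3: 4·4 + (1)·1 = 17. ✓

y(n) = 4y(n-1) + y(n-2), y(0) = 0, y(1) = 1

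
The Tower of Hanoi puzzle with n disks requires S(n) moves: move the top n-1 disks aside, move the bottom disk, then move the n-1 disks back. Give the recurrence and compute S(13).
Moving n disks = move the top n-1 disks aside (S(n-1) moves) + move the largest disk (1 move) + move the n-1 disks back on top (S(n-1) moves), so S(n) = 2S(n-1) + 1, with S(1) = 1 (a single disk takes one move).
First terms: 1, 3, 7, 15, 31, 63, … — each is one less than a power of 2. Indeed S(n) + 1 = 2(S(n-1) + 1) with S(1) + 1 = 2, so S(n) + 1 = 2ⁿ and S(n) = 2ⁿ - 1.
Hence S(13) = 2^13 - 1 = 8192 - 1 = 8191.

S(n) = 2S(n-1) + 1, S(1) = 1; S(13) = 8191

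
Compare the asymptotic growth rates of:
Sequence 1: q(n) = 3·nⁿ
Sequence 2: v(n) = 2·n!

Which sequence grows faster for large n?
Comparing growth rates:
Growth-rate hierarchy: log n ≺ any polynomial ≺ any exponential cⁿ (c>1) ≺ n! ≺ nⁿ.
super-exponential nⁿ dominates factorial asymptotically.

q(n) grows faster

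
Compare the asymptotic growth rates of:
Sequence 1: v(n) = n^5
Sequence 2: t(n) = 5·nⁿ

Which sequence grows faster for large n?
Comparing growth rates:
Growth-rate hierarchy: log n ≺ any polynomial ≺ any exponential cⁿ (c>1) ≺ n! ≺ nⁿ.
super-exponential nⁿ dominates polynomial degree 5 asymptotically.

t(n) grows faster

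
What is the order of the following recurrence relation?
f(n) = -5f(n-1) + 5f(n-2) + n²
The order is the largest lag k for which f(n-k) appears. Here the deepest term is f(n-2) (the n² term is non-homogeneous and does not affect the order), so the order is 2.

Order 2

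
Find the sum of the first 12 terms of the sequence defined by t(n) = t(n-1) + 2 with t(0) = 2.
Computing the sequence terms: 2, 4, 6, 8, 10, 12, 14, 16, 18, 20, 22, 24
Adding these values together:

156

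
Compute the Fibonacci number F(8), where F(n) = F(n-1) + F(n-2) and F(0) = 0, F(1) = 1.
Computing the sequence terms:
0, 1, 1, 2, 3, 5, 8, 13, 21

21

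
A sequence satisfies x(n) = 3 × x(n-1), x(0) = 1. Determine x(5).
Computing step by step:
x(0) = 1
x(1) = 3 × 1 = 3
x(2) = 3 × 3 = 9
x(3) = 3 × 9 = 27
x(4) = 3 × 27 = 81
x(5) = 3 × 81 = 243

243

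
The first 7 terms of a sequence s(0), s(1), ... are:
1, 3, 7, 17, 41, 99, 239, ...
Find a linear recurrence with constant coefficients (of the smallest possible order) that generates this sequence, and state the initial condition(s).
Look for the lowest-order linear relation among consecutive terms.
Observation: s(n) - 2·s(n-1) - (1)·s(n-2) = 0 holds for the shown terms, and no order-1 relation s(n) = α·s(n-1) + β fits.
Check at n=3: 2·7 + (1)·3 = 17. ✓

s(n) = 2s(n-1) + s(n-2), s(0) = 1, s(1) = 3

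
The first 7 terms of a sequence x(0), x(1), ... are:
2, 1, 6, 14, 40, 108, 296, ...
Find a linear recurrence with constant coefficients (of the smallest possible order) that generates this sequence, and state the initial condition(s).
Look for the lowest-order linear relation among consecutive terms.
Observation: x(n) - 2·x(n-1) - (2)·x(n-2) = 0 holds for the shown terms, and no order-1 relation x(n) = α·x(n-1) + β fits.
Check at n=3: 2·6 + (2)·1 = 14. ✓

x(n) = 2x(n-1) + 2x(n-2), x(0) = 2, x(1) = 1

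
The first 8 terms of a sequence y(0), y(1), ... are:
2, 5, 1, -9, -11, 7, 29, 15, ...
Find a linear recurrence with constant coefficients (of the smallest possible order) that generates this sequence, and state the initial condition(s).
Look for the lowest-order linear relation among consecutive terms.
Observation: y(n) - 1·y(n-1) - (-2)·y(n-2) = 0 holds for the shown terms, and no order-1 relation y(n) = α·y(n-1) + β fits.
Check at n=3: 1·1 + (-2)·5 = -9. ✓

y(n) = y(n-1) - 2y(n-2), y(0) = 2, y(1) = 5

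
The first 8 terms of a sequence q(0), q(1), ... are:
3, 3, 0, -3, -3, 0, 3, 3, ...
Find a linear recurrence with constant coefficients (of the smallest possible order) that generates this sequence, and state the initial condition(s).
Look for the lowest-order linear relation among consecutive terms.
Observation: q(n) - 1·q(n-1) - (-1)·q(n-2) = 0 holds for the shown terms, and no order-1 relation q(n) = α·q(n-1) + β fits.
Check at n=3: 1·0 + (-1)·3 = -3. ✓

q(n) = q(n-1) - q(n-2), q(0) = 3, q(1) = 3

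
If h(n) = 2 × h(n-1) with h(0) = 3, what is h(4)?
Computing step by step:
h(0) = 3
h(1) = 2 × 3 = 6
h(2) = 2 × 6 = 12
h(3) = 2 × 12 = 24
h(4) = 2 × 24 = 48

48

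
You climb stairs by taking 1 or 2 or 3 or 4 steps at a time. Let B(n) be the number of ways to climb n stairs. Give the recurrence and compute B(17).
Condition on the size of the last step (1 to 4): before it there were n-1, …, n-4 stairs climbed, and these cases are disjoint, so B(n) = B(n-1) + B(n-2) + B(n-3) + B(n-4) (order-4 linear recurrence).
Initial conditions by direct count (compositions of i into parts ≤ 4): B(1) = 1; B(2) = 2; B(3) = 4; B(4) = 8.
Iterating the recurrence: B(5) = 15, B(6) = 29, B(7) = 56, B(8) = 108, B(9) = 208, B(10) = 401, B(11) = 773, B(12) = 1490, B(13) = 2872, B(14) = 5536, B(15) = 10671, B(16) = 20569, B(17) = 39648.

B(n) = B(n-1) + B(n-2) + B(n-3) + B(n-4), B(1) = 1, B(2) = 2, B(3) = 4, B(4) = 8; B(17) = 39648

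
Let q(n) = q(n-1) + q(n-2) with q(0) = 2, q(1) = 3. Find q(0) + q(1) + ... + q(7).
Computing the sequence terms: 2, 3, 5, 8, 13, 21, 34, 55
Adding these values together:

141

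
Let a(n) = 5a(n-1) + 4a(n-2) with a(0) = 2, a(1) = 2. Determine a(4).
Computing the sequence terms:
2, 2, 18, 98, 562

562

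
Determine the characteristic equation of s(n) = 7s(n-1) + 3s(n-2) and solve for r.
Substitute s(n) = rⁿ and divide through by rⁿ⁻²: r² - 7r - 3 = 0
Discriminant: 7² + 4·3 = 61, not a perfect square, so by the quadratic formula r = (7 ± √61)/2.
General solution: s(n) = A·r₁ⁿ + B·r₂ⁿ where r₁,r₂ = (7 ± √61)/2

Characteristic: r² - 7r - 3 = 0, Roots: r = (7 ± √61)/2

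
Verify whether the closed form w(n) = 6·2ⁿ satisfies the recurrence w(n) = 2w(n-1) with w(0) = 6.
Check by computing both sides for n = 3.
From the recurrence with w(0) = 6:
  w(0) = 6, w(1) = 12, w(2) = 24, w(3) = 48
  so the recurrence gives w(3) = 48.
From the proposed closed form w(n) = 6·2ⁿ:
  w(3) = 48.
Both sides give 48 at n = 3, and the initial condition(s) match, so the closed form is consistent.

Yes, the closed form is correct.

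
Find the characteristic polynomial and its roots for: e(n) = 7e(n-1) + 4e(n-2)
Substitute e(n) = rⁿ and divide through by rⁿ⁻²: r² - 7r - 4 = 0
Discriminant: 7² + 4·4 = 65, not a perfect square, so by the quadratic formula r = (7 ± √65)/2.
General solution: e(n) = A·r₁ⁿ + B·r₂ⁿ where r₁,r₂ = (7 ± √65)/2

Characteristic: r² - 7r - 4 = 0, Roots: r = (7 ± √65)/2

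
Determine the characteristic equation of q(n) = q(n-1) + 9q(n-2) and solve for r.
Substitute q(n) = rⁿ and divide through by rⁿ⁻²: r² - r - 9 = 0
Discriminant: 1² + 4·9 = 37, not a perfect square, so by the quadratic formula r = (1 ± √37)/2.
General solution: q(n) = A·r₁ⁿ + B·r₂ⁿ where r₁,r₂ = (1 ± √37)/2

Characteristic: r² - r - 9 = 0, Roots: r = (1 ± √37)/2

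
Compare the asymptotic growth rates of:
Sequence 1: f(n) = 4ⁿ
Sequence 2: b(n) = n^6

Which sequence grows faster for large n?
Comparing growth rates:
Growth-rate hierarchy: log n ≺ any polynomial ≺ any exponential cⁿ (c>1) ≺ n! ≺ nⁿ.
exponential base 4 dominates polynomial degree 6 asymptotically.

f(n) grows faster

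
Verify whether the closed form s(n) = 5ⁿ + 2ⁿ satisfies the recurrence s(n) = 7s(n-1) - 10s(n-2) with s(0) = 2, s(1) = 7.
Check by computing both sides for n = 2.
From the recurrence with s(0) = 2, s(1) = 7:
  s(0) = 2, s(1) = 7, s(2) = 29
  so the recurrence gives s(2) = 29.
From the proposed closed form s(n) = 5ⁿ + 2ⁿ:
  s(2) = 29.
Both sides give 29 at n = 2, and the initial condition(s) match, so the closed form is consistent.

Yes, the closed form is correct.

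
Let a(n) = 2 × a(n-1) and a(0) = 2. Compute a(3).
Computing step by step:
a(0) = 2
a(1) = 2 × 2 = 4
a(2) = 2 × 4 = 8
a(3) = 2 × 8 = 16

16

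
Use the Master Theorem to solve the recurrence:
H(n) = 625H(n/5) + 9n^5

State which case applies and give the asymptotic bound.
Master Theorem template: H(n) = a·H(n/b) + f(n).
Here: a=625, b=5, f(n)=9n^5
Compute log_b(a) = log_5(625) = 4.
f(n) = 9n^5 = Ω(n^(4+ε)) with ε = 1, and the regularity condition holds (a·f(n/b) = (a/b^5)·f(n) with a/b^5 = 5^-1 < 1). Case 3: H(n) = Θ(f(n)) = Θ(n^5).

Case 3: H(n) = Θ(n^5)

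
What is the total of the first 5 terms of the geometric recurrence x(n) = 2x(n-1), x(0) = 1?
Computing the sequence terms: 1, 2, 4, 8, 16
Adding these values together:

31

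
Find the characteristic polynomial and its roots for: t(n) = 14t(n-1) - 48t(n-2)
Substitute t(n) = rⁿ and divide through by rⁿ⁻²: r² - 14r + 48 = 0
Factor: (r - 6)(r - 8) = 0, so r = 6, 8.
General solution: t(n) = A·6ⁿ + B·8ⁿ

Characteristic: r² - 14r + 48 = 0, Roots: r = 6, 8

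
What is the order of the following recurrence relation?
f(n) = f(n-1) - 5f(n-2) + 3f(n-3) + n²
The order is the largest lag k for which f(n-k) appears. Here the deepest term is f(n-3) (the n² term is non-homogeneous and does not affect the order), so the order is 3.

Order 3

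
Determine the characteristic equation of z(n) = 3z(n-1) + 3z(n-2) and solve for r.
Substitute z(n) = rⁿ and divide through by rⁿ⁻²: r² - 3r - 3 = 0
Discriminant: 3² + 4·3 = 21, not a perfect square, so by the quadratic formula r = (3 ± √21)/2.
General solution: z(n) = A·r₁ⁿ + B·r₂ⁿ where r₁,r₂ = (3 ± √21)/2

Characteristic: r² - 3r - 3 = 0, Roots: r = (3 ± √21)/2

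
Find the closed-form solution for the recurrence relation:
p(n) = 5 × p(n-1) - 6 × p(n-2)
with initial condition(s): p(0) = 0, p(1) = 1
Recurrence: p(n) = 5 × p(n-1) - 6 × p(n-2), initial: p(0) = 0, p(1) = 1.
Characteristic equation: r² - 5r + 6 = 0, which factors as (r - 3)(r - 2) = 0, so r = 3, 2. General solution p(n) = A·3ⁿ + B·2ⁿ. From p(0) = 0: A + B = 0. From p(1) = 1: 3A + 2B = 1. Solving gives A = 1, B = -1.

p(n) = 3ⁿ - 2ⁿ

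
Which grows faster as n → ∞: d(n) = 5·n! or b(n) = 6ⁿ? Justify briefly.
Comparing growth rates:
Growth-rate hierarchy: log n ≺ any polynomial ≺ any exponential cⁿ (c>1) ≺ n! ≺ nⁿ.
factorial dominates exponential base 6 asymptotically.

d(n) grows faster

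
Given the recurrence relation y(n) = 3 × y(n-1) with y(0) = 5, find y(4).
Computing step by step:
y(0) = 5
y(1) = 3 × 5 = 15
y(2) = 3 × 15 = 45
y(3) = 3 × 45 = 135
y(4) = 3 × 135 = 405

405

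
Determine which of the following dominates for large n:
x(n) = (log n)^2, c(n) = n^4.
Comparing growth rates:
Growth-rate hierarchy: log n ≺ any polynomial ≺ any exponential cⁿ (c>1) ≺ n! ≺ nⁿ.
polynomial degree 4 dominates polylogarithmic (log n)^2 asymptotically.

c(n) grows faster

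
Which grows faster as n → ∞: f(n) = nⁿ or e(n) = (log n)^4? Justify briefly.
Comparing growth rates:
Growth-rate hierarchy: log n ≺ any polynomial ≺ any exponential cⁿ (c>1) ≺ n! ≺ nⁿ.
super-exponential nⁿ dominates polylogarithmic (log n)^4 asymptotically.

f(n) grows faster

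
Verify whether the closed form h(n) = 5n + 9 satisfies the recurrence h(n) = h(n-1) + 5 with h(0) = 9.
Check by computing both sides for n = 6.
From the recurrence with h(0) = 9:
  h(0) = 9, h(1) = 14, h(2) = 19, h(3) = 24, h(4) = 29, h(5) = 34, h(6) = 39
  so the recurrence gives h(6) = 39.
From the proposed closed form h(n) = 5n + 9:
  h(6) = 39.
Both sides give 39 at n = 6, and the initial condition(s) match, so the closed form is consistent.

Yes, the closed form is correct.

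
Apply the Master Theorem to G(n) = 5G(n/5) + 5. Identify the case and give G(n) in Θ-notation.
Master Theorem template: G(n) = a·G(n/b) + f(n).
Here: a=5, b=5, f(n)=5
Compute log_b(a) = log_5(5) = 1.
f(n) = 5 = O(n^(1-ε)) with ε = 1. Case 1: G(n) = Θ(n^log_b(a)) = Θ(n).

Case 1: G(n) = Θ(n)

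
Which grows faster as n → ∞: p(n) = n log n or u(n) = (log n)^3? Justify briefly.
Comparing growth rates:
Growth-rate hierarchy: log n ≺ any polynomial ≺ any exponential cⁿ (c>1) ≺ n! ≺ nⁿ.
polynomial degree 1 (with log factor) dominates polylogarithmic (log n)^3 asymptotically.

p(n) grows faster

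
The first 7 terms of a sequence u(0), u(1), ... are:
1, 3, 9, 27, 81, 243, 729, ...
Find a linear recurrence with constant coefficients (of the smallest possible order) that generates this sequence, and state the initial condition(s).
Look for the lowest-order linear relation among consecutive terms.
Observation: each term is 3× the previous.
Check at n=2: 3·3 = 9. ✓

u(n) = 3 × u(n-1), u(0) = 1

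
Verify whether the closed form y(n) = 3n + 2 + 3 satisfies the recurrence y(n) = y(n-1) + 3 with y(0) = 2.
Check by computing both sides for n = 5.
From the recurrence with y(0) = 2:
  y(0) = 2, y(1) = 5, y(2) = 8, y(3) = 11, y(4) = 14, y(5) = 17
  so the recurrence gives y(5) = 17.
From the proposed closed form y(n) = 3n + 2 + 3:
  y(5) = 20.
The recurrence gives 17 but the closed form gives 20, so the closed form does not satisfy the recurrence.

No, the closed form is incorrect.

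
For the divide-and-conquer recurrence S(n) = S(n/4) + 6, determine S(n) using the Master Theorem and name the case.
Master Theorem template: S(n) = a·S(n/b) + f(n).
Here: a=1, b=4, f(n)=6
Compute log_b(a) = log_4(1) = 0.
f(n) = 6 = Θ(1). Case 2: S(n) = Θ(log n).

Case 2: S(n) = Θ(log n)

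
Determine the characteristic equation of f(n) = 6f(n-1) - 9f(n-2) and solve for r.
Substitute f(n) = rⁿ and divide through by rⁿ⁻²: r² - 6r + 9 = 0
Factor: (r - 3)² = 0, so r = 3 (double root).
General solution: f(n) = (A + Bn)·3ⁿ

Characteristic: r² - 6r + 9 = 0, Roots: r = 3 (double root)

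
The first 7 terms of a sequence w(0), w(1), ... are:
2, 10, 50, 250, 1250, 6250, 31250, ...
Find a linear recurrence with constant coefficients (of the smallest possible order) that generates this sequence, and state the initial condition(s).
Look for the lowest-order linear relation among consecutive terms.
Observation: each term is 5× the previous.
Check at n=2: 5·10 = 50. ✓

w(n) = 5 × w(n-1), w(0) = 2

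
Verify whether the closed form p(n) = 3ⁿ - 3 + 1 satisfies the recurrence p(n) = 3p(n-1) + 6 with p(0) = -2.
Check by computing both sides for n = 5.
From the recurrence with p(0) = -2:
  p(0) = -2, p(1) = 0, p(2) = 6, p(3) = 24, p(4) = 78, p(5) = 240
  so the recurrence gives p(5) = 240.
From the proposed closed form p(n) = 3ⁿ - 3 + 1:
  p(5) = 241.
The recurrence gives 240 but the closed form gives 241, so the closed form does not satisfy the recurrence.

No, the closed form is incorrect.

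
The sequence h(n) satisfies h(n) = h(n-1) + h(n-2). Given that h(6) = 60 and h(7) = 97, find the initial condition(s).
Work backwards using h(k) = h(k+2) - h(k+1):
h(5) = h(7) - h(6) = 97 - 60 = 37
h(4) = h(6) - h(5) = 60 - 37 = 23
h(3) = h(5) - h(4) = 37 - 23 = 14
h(2) = h(4) - h(3) = 23 - 14 = 9
h(1) = h(3) - h(2) = 14 - 9 = 5
h(0) = h(2) - h(1) = 9 - 5 = 4

h(0) = 4, h(1) = 5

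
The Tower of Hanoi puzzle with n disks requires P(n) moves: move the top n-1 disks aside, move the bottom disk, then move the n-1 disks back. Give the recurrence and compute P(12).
Moving n disks = move the top n-1 disks aside (P(n-1) moves) + move the largest disk (1 move) + move the n-1 disks back on top (P(n-1) moves), so P(n) = 2P(n-1) + 1, with P(1) = 1 (a single disk takes one move).
First terms: 1, 3, 7, 15, 31, 63, … — each is one less than a power of 2. Indeed P(n) + 1 = 2(P(n-1) + 1) with P(1) + 1 = 2, so P(n) + 1 = 2ⁿ and P(n) = 2ⁿ - 1.
Hence P(12) = 2^12 - 1 = 4096 - 1 = 4095.

P(n) = 2P(n-1) + 1, P(1) = 1; P(12) = 4095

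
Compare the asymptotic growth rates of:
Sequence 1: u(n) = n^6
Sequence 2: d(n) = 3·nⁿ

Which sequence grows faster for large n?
Comparing growth rates:
Growth-rate hierarchy: log n ≺ any polynomial ≺ any exponential cⁿ (c>1) ≺ n! ≺ nⁿ.
super-exponential nⁿ dominates polynomial degree 6 asymptotically.

d(n) grows faster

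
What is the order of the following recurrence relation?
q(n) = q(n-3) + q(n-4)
The order is the largest lag k for which q(n-k) appears. Here the deepest term is q(n-4), so the order is 4.

Order 4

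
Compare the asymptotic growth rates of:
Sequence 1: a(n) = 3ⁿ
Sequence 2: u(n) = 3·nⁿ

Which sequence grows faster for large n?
Comparing growth rates:
Growth-rate hierarchy: log n ≺ any polynomial ≺ any exponential cⁿ (c>1) ≺ n! ≺ nⁿ.
super-exponential nⁿ dominates exponential base 3 asymptotically.

u(n) grows faster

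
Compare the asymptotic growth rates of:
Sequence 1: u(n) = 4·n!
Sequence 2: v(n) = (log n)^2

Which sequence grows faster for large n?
Comparing growth rates:
Growth-rate hierarchy: log n ≺ any polynomial ≺ any exponential cⁿ (c>1) ≺ n! ≺ nⁿ.
factorial dominates polylogarithmic (log n)^2 asymptotically.

u(n) grows faster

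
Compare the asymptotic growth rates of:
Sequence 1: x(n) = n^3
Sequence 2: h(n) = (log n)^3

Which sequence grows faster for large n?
Comparing growth rates:
Growth-rate hierarchy: log n ≺ any polynomial ≺ any exponential cⁿ (c>1) ≺ n! ≺ nⁿ.
polynomial degree 3 dominates polylogarithmic (log n)^3 asymptotically.

x(n) grows faster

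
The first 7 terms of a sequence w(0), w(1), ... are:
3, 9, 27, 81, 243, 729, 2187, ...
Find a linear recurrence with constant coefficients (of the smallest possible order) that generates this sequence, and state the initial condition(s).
Look for the lowest-order linear relation among consecutive terms.
Observation: each term is 3× the previous.
Check at n=2: 3·9 = 27. ✓

w(n) = 3 × w(n-1), w(0) = 3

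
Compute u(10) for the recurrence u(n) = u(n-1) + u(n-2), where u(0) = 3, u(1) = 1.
Computing the sequence terms:
3, 1, 4, 5, 9, 14, 23, 37, 60, 97, 157

157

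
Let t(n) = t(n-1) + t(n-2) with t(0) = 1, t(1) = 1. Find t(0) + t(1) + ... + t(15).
Computing the sequence terms: 1, 1, 2, 3, 5, 8, 13, 21, 34, 55, 89, 144, 233, 377, 610, 987
Adding these values together:

2583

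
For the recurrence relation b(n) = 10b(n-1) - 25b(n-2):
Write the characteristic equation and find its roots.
Substitute b(n) = rⁿ and divide through by rⁿ⁻²: r² - 10r + 25 = 0
Factor: (r - 5)² = 0, so r = 5 (double root).
General solution: b(n) = (A + Bn)·5ⁿ

Characteristic: r² - 10r + 25 = 0, Roots: r = 5 (double root)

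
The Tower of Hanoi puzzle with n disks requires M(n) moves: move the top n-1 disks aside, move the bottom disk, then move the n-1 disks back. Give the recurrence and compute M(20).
Moving n disks = move the top n-1 disks aside (M(n-1) moves) + move the largest disk (1 move) + move the n-1 disks back on top (M(n-1) moves), so M(n) = 2M(n-1) + 1, with M(1) = 1 (a single disk takes one move).
First terms: 1, 3, 7, 15, 31, 63, … — each is one less than a power of 2. Indeed M(n) + 1 = 2(M(n-1) + 1) with M(1) + 1 = 2, so M(n) + 1 = 2ⁿ and M(n) = 2ⁿ - 1.
Hence M(20) = 2^20 - 1 = 1048576 - 1 = 1048575.

M(n) = 2M(n-1) + 1, M(1) = 1; M(20) = 1048575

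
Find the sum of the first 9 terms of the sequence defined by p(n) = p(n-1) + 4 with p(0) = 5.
Computing the sequence terms: 5, 9, 13, 17, 21, 25, 29, 33, 37
Adding these values together:

189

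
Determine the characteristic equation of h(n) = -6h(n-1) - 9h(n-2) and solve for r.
Substitute h(n) = rⁿ and divide through by rⁿ⁻²: r² + 6r + 9 = 0
Factor: (r + 3)² = 0, so r = -3 (double root).
General solution: h(n) = (A + Bn)·(-3)ⁿ

Characteristic: r² + 6r + 9 = 0, Roots: r = -3 (double root)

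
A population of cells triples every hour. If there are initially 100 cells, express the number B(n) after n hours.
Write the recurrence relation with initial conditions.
Each hour multiplies the count by 3, so the count after n hours depends only on the count after n-1 hours: B(n) = 3 × B(n-1). The starting count gives B(0) = 100.
Unrolling n times gives the closed form B(n) = 100 × 3ⁿ.

B(n) = 3 × B(n-1), B(0) = 100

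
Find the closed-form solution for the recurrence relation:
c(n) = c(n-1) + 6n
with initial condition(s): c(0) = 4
Recurrence: c(n) = c(n-1) + 6n, initial: c(0) = 4.
Telescoping: c(n) = c(0) + 6·Σᵢ₌₁ⁿ i = 4 + 6·n(n+1)/2.

c(n) = 6·n(n+1)/2 + 4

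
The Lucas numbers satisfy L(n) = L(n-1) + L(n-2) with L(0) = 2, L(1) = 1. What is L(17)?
Computing the sequence terms:
2, 1, 3, 4, 7, 11, 18, 29, 47, 76, 123, 199, 322, 521, 843, 1364, 2207, 3571

3571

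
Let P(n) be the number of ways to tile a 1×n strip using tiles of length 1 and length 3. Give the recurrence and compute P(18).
Condition on the last tile: it has length 1 (leaving a 1×(n-1) strip) or length 3 (leaving a 1×(n-3) strip), so P(n) = P(n-1) + P(n-3) (order-3 linear recurrence).
For 0 ≤ i < 3 only unit tiles fit, so P(i) = 1.
Iterating the recurrence: P(3) = 2, P(4) = 3, P(5) = 4, P(6) = 6, P(7) = 9, P(8) = 13, P(9) = 19, P(10) = 28, P(11) = 41, P(12) = 60, P(13) = 88, P(14) = 129, P(15) = 189, P(16) = 277, P(17) = 406, P(18) = 595.

P(n) = P(n-1) + P(n-3), with P(i) = 1 for 0 ≤ i < 3; P(18) = 595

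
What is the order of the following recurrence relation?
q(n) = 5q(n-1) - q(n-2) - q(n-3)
The order is the largest lag k for which q(n-k) appears. Here the deepest term is q(n-3), so the order is 3.

Order 3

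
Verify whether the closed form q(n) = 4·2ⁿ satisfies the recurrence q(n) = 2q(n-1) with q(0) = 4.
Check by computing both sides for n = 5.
From the recurrence with q(0) = 4:
  q(0) = 4, q(1) = 8, q(2) = 16, q(3) = 32, q(4) = 64, q(5) = 128
  so the recurrence gives q(5) = 128.
From the proposed closed form q(n) = 4·2ⁿ:
  q(5) = 128.
Both sides give 128 at n = 5, and the initial condition(s) match, so the closed form is consistent.

Yes, the closed form is correct.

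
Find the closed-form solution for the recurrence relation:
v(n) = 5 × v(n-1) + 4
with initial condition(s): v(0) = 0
Recurrence: v(n) = 5 × v(n-1) + 4, initial: v(0) = 0.
Try v(n) = A·5ⁿ + C. Substituting: A·5ⁿ + C = 5(A·5ⁿ⁻¹ + C) + 4 = A·5ⁿ + 5C + 4, so C = 5C + 4, giving C = -1. Then v(0) = A - 1 = 0 gives A = 1.

v(n) = 5ⁿ - 1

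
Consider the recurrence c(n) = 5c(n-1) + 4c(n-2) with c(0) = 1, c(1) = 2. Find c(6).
Computing the sequence terms:
1, 2, 14, 78, 446, 2542, 14494

14494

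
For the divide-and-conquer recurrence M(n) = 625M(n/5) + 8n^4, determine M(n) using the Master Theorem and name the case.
Master Theorem template: M(n) = a·M(n/b) + f(n).
Here: a=625, b=5, f(n)=8n^4
Compute log_b(a) = log_5(625) = 4.
f(n) = 8n^4 = Θ(n^4). Case 2: M(n) = Θ(n^4 log n).

Case 2: M(n) = Θ(n^4 log n)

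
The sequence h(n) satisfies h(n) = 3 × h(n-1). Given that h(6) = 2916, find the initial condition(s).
In general h(n) = 3ⁿ · h(0). At n = 6: h(0) = h(6) / 3^6 = 2916 / 729 = 4.

h(0) = 4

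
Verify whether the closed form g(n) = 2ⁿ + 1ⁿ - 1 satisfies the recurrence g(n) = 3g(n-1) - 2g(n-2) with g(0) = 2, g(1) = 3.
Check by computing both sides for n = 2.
From the recurrence with g(0) = 2, g(1) = 3:
  g(0) = 2, g(1) = 3, g(2) = 5
  so the recurrence gives g(2) = 5.
From the proposed closed form g(n) = 2ⁿ + 1ⁿ - 1:
  g(2) = 4.
The recurrence gives 5 but the closed form gives 4, so the closed form does not satisfy the recurrence.

No, the closed form is incorrect.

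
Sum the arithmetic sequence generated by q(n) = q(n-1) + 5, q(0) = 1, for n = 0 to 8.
Computing the sequence terms: 1, 6, 11, 16, 21, 26, 31, 36, 41
Adding these values together:

189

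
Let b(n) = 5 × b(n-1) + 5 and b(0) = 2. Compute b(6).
Computing step by step:
b(0) = 2
b(1) = 5 × 2 + 5 = 15
b(2) = 5 × 15 + 5 = 80
b(3) = 5 × 80 + 5 = 405
b(4) = 5 × 405 + 5 = 2030
b(5) = 5 × 2030 + 5 = 10155
b(6) = 5 × 10155 + 5 = 50780

50780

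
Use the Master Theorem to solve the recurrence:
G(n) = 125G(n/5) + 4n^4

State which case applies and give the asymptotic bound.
Master Theorem template: G(n) = a·G(n/b) + f(n).
Here: a=125, b=5, f(n)=4n^4
Compute log_b(a) = log_5(125) = 3.
f(n) = 4n^4 = Ω(n^(3+ε)) with ε = 1, and the regularity condition holds (a·f(n/b) = (a/b^4)·f(n) with a/b^4 = 5^-1 < 1). Case 3: G(n) = Θ(f(n)) = Θ(n^4).

Case 3: G(n) = Θ(n^4)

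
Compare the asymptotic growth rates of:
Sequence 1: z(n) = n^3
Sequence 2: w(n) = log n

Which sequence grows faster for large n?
Comparing growth rates:
Growth-rate hierarchy: log n ≺ any polynomial ≺ any exponential cⁿ (c>1) ≺ n! ≺ nⁿ.
polynomial degree 3 dominates logarithmic asymptotically.

z(n) grows faster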